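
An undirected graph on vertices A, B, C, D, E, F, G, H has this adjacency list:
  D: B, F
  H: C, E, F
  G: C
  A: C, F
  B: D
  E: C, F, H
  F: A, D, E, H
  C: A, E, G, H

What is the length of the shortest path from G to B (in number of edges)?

Distance 0: G.
Distance 1: C.
Distance 2: A, E, H.
Distance 3: F.
Distance 4: D.
Distance 5: B — contains B.

5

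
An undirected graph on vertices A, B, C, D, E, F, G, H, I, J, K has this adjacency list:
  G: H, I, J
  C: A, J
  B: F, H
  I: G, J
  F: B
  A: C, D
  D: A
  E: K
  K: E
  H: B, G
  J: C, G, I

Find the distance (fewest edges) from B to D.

6

Distance 0: B.
Distance 1: F, H.
Distance 2: G.
Distance 3: I, J.
Distance 4: C.
Distance 5: A.
Distance 6: D — contains D.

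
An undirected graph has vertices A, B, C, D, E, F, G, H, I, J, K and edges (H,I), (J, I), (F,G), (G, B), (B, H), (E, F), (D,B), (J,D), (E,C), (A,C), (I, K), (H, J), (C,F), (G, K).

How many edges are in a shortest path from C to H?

Distance 0: C.
Distance 1: A, E, F.
Distance 2: G.
Distance 3: B, K.
Distance 4: D, H, I — contains H.

4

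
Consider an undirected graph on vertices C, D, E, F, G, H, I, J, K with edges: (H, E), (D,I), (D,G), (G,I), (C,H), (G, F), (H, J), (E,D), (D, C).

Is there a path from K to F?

K has no edges, so nothing is reachable from it.

No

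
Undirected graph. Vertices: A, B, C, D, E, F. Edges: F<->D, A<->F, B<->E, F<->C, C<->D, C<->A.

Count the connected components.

From A: component {A, C, D, F}.
From B: component {B, E}.
That's 2 components.

2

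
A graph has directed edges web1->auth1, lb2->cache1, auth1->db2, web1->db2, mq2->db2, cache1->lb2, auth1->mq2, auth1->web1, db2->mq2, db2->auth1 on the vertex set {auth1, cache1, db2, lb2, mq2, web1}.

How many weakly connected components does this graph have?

From auth1: component {auth1, db2, mq2, web1}.
From cache1: component {cache1, lb2}.
That's 2 components.

2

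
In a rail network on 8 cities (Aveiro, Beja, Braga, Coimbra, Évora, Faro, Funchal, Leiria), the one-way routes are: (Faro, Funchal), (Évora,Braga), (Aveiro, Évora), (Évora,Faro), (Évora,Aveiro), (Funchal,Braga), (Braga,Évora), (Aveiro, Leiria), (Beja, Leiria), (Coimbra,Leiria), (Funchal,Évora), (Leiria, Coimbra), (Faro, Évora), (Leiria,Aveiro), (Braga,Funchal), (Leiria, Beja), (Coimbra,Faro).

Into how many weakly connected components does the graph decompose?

1

From Aveiro: component {Aveiro, Beja, Braga, Coimbra, Évora, Faro, Funchal, Leiria}.
That's 1 component.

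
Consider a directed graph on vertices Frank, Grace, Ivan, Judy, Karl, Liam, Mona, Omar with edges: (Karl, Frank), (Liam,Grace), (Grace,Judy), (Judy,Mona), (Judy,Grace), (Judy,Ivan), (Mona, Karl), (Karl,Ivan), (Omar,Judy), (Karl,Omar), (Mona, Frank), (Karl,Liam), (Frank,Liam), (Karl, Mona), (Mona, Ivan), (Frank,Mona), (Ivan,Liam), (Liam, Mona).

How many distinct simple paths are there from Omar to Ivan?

3

Omar→Judy→Ivan
Omar→Judy→Mona→Ivan
Omar→Judy→Mona→Karl→Ivan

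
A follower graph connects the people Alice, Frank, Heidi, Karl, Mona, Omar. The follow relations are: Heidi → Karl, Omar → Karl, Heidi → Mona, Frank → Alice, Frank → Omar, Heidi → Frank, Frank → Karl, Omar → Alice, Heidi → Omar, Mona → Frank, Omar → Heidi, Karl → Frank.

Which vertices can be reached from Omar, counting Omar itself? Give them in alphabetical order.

Alice, Frank, Heidi, Karl, Mona, Omar

Start at Omar.
Its neighbours: Alice, Heidi, Karl.
Then their neighbours: Frank, Mona.
Every vertex is now reached.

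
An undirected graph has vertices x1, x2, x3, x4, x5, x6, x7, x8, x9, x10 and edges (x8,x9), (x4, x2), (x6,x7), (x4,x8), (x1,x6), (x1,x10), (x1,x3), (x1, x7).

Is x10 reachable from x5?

x5 has no edges, so nothing is reachable from it.

No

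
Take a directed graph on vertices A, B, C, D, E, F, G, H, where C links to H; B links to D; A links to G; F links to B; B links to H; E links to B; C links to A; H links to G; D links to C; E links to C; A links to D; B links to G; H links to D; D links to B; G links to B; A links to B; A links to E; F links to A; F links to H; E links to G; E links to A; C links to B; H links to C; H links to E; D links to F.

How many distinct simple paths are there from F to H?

F→A→B→D→C→H
F→A→B→H
F→A→D→B→H
F→A→D→C→B→H
F→A→D→C→H
F→A→E→B→D→C→H
F→A→E→B→H
F→A→E→C→B→H
... and 8 more.

16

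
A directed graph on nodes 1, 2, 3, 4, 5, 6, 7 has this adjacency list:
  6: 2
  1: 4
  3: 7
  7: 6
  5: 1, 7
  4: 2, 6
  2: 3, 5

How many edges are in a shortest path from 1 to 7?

4

Distance 0: 1.
Distance 1: 4.
Distance 2: 2, 6.
Distance 3: 3, 5.
Distance 4: 7 — contains 7.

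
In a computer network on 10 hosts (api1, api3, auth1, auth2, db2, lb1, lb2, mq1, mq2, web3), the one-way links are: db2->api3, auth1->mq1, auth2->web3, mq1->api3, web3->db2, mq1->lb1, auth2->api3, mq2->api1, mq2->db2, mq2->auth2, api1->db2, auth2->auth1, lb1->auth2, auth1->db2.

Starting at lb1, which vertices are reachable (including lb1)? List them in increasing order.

api3, auth1, auth2, db2, lb1, mq1, web3

Start at lb1.
Its neighbours: auth2.
Then their neighbours: api3, auth1, web3.
Then next layer: db2, mq1.
Nothing further is reachable.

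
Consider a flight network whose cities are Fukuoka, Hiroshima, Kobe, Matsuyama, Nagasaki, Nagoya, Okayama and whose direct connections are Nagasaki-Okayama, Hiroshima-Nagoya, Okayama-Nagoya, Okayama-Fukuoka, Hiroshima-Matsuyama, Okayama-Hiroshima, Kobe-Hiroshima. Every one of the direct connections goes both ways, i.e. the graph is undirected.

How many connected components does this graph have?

1

From Fukuoka: component {Fukuoka, Hiroshima, Kobe, Matsuyama, Nagasaki, Nagoya, Okayama}.
That's 1 component.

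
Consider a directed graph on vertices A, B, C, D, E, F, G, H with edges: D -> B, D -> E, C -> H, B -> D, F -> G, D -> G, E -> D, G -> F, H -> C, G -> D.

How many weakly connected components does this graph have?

From A: component {A}.
From B: component {B, D, E, F, G}.
From C: component {C, H}.
That's 3 components.

3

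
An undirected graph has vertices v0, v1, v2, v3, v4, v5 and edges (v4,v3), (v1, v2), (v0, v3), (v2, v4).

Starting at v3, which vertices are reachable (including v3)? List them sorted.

v0, v1, v2, v3, v4

Start at v3.
Its neighbours: v0, v4.
Then their neighbours: v2.
Then next layer: v1.
Nothing further is reachable.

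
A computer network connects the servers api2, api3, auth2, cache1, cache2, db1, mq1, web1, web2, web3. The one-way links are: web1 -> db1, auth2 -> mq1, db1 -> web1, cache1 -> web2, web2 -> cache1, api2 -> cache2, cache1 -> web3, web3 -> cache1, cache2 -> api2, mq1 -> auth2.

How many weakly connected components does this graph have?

5

From api2: component {api2, cache2}.
From api3: component {api3}.
From auth2: component {auth2, mq1}.
From cache1: component {cache1, web2, web3}.
From db1: component {db1, web1}.
That's 5 components.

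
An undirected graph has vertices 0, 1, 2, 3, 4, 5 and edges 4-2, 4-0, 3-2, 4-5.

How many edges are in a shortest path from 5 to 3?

Distance 0: 5.
Distance 1: 4.
Distance 2: 0, 2.
Distance 3: 3 — contains 3.

3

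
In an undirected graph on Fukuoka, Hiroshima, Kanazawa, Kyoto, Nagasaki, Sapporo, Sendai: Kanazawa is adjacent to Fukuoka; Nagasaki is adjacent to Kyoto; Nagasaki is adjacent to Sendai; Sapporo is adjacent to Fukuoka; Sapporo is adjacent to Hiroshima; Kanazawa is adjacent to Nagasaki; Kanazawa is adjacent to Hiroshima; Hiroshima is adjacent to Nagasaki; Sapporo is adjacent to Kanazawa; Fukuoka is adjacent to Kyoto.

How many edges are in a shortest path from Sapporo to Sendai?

3

Distance 0: Sapporo.
Distance 1: Fukuoka, Hiroshima, Kanazawa.
Distance 2: Kyoto, Nagasaki.
Distance 3: Sendai — contains Sendai.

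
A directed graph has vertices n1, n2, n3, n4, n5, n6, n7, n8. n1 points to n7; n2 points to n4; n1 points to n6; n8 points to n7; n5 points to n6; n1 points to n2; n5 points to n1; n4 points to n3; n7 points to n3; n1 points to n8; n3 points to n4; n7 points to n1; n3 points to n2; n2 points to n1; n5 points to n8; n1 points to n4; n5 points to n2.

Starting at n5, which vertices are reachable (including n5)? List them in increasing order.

Start at n5.
Its neighbours: n1, n2, n6, n8.
Then their neighbours: n4, n7.
Then next layer: n3.
Every vertex is now reached.

n1, n2, n3, n4, n5, n6, n7, n8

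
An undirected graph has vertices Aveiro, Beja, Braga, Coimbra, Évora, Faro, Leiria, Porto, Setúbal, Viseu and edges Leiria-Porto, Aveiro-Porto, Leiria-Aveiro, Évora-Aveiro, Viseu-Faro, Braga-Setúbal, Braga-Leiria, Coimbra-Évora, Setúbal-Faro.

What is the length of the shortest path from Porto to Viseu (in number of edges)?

5

Distance 0: Porto.
Distance 1: Aveiro, Leiria.
Distance 2: Braga, Évora.
Distance 3: Coimbra, Setúbal.
Distance 4: Faro.
Distance 5: Viseu — contains Viseu.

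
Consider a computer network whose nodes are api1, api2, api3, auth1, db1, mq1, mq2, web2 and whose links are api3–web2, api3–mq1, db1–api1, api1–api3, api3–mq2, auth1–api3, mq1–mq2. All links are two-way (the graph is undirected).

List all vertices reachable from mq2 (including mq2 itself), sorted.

api1, api3, auth1, db1, mq1, mq2, web2

Start at mq2.
Its neighbours: api3, mq1.
Then their neighbours: api1, auth1, web2.
Then next layer: db1.
Nothing further is reachable.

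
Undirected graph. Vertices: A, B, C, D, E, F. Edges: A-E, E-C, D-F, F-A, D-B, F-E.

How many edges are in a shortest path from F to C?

Distance 0: F.
Distance 1: A, D, E.
Distance 2: B, C — contains C.

2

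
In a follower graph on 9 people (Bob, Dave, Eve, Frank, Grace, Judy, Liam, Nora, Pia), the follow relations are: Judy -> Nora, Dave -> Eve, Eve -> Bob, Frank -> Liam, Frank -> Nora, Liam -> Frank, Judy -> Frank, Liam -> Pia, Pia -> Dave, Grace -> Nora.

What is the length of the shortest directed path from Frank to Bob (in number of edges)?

5

Distance 0: Frank.
Distance 1: Liam, Nora.
Distance 2: Pia.
Distance 3: Dave.
Distance 4: Eve.
Distance 5: Bob — contains Bob.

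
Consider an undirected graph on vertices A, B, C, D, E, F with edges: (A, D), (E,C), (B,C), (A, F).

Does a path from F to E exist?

Explore from F.
Distance 1: reach A.
Distance 2: reach D.
The search is exhausted without reaching E; it lies in a different component.

No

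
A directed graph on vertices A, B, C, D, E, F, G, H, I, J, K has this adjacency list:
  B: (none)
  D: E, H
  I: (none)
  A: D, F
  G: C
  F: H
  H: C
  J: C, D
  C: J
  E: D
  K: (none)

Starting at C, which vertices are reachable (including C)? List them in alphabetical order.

Start at C.
Its neighbours: J.
Then their neighbours: D.
Then next layer: E, H.
Nothing further is reachable.

C, D, E, H, J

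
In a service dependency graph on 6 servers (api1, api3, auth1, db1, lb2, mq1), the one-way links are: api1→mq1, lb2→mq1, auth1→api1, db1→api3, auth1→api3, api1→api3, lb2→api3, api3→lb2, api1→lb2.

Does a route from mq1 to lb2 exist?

mq1 has no outgoing edges, so nothing is reachable from it.

No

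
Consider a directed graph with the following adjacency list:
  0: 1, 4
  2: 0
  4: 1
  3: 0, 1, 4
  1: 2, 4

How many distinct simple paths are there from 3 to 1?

3→0→1
3→0→4→1
3→1
3→4→1

4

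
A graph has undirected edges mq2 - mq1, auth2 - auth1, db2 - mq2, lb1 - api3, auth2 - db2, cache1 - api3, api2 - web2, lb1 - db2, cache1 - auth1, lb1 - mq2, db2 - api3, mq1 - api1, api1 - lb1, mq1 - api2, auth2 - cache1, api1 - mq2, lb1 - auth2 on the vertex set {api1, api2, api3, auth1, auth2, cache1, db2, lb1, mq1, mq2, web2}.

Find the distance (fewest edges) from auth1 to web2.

Distance 0: auth1.
Distance 1: auth2, cache1.
Distance 2: api3, db2, lb1.
Distance 3: api1, mq2.
Distance 4: mq1.
Distance 5: api2.
Distance 6: web2 — contains web2.

6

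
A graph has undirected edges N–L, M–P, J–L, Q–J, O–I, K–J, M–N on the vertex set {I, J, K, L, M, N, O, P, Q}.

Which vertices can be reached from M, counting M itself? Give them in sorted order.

Start at M.
Its neighbours: N, P.
Then their neighbours: L.
Then next layer: J.
Then next layer: K, Q.
Nothing further is reachable.

J, K, L, M, N, P, Q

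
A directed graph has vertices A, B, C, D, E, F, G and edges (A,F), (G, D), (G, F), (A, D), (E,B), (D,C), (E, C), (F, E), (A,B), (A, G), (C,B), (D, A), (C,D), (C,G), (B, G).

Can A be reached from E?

Explore from E.
Distance 1: reach B, C.
Distance 2: reach D, G.
Distance 3: reach A, F.
Found A.

Yes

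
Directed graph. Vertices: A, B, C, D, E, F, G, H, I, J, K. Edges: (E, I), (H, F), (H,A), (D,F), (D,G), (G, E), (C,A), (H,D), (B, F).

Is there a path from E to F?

No

Explore from E.
Distance 1: reach I.
The search from E is exhausted; no directed path reaches F.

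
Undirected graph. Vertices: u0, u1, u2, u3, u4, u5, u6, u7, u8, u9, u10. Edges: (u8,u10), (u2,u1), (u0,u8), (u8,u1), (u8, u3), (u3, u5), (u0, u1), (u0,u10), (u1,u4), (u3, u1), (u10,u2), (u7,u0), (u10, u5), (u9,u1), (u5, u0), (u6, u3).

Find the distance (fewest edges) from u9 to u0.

2

Distance 0: u9.
Distance 1: u1.
Distance 2: u0, u2, u3, u4, u8 — contains u0.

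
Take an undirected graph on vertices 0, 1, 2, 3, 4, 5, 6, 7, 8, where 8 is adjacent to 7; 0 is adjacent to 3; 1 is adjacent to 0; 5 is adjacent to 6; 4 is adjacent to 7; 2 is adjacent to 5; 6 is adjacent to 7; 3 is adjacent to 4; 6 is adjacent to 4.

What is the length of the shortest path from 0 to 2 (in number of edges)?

Distance 0: 0.
Distance 1: 1, 3.
Distance 2: 4.
Distance 3: 6, 7.
Distance 4: 5, 8.
Distance 5: 2 — contains 2.

5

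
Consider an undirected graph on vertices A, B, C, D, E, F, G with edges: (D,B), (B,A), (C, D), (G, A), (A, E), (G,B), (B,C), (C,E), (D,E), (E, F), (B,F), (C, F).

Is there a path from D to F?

Yes

Explore from D.
Distance 1: reach B, C, E.
Distance 2: reach A, F, G.
Found F.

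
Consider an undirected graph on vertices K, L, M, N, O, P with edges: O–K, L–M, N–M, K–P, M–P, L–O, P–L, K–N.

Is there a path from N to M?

Yes

Explore from N.
Distance 1: reach K, M.
Found M.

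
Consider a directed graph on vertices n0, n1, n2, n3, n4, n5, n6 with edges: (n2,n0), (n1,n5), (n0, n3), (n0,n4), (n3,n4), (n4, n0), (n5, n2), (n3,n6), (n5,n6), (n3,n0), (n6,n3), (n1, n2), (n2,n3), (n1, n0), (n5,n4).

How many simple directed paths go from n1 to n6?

7

n1→n0→n3→n6
n1→n2→n0→n3→n6
n1→n2→n3→n6
n1→n5→n2→n0→n3→n6
n1→n5→n2→n3→n6
n1→n5→n4→n0→n3→n6
n1→n5→n6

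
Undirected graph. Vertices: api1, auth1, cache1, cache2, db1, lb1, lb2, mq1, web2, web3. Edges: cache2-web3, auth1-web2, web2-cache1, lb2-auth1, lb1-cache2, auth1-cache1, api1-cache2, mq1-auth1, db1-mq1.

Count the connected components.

From api1: component {api1, cache2, lb1, web3}.
From auth1: component {auth1, cache1, db1, lb2, mq1, web2}.
That's 2 components.

2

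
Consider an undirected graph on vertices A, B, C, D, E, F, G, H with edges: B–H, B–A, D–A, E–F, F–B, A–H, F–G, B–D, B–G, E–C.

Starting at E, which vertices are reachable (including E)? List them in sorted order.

Start at E.
Its neighbours: C, F.
Then their neighbours: B, G.
Then next layer: A, D, H.
Every vertex is now reached.

A, B, C, D, E, F, G, H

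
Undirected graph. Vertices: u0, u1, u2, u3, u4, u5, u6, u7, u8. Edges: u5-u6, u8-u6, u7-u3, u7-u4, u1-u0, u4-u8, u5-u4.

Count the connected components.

From u0: component {u0, u1}.
From u2: component {u2}.
From u3: component {u3, u4, u5, u6, u7, u8}.
That's 3 components.

3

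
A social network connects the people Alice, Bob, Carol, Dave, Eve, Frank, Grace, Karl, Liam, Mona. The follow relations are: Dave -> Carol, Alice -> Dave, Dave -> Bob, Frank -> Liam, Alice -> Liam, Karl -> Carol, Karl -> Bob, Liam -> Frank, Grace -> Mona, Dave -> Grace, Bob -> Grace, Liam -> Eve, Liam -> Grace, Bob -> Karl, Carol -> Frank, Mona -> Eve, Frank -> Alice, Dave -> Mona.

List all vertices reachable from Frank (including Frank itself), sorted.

Start at Frank.
Its neighbours: Alice, Liam.
Then their neighbours: Dave, Eve, Grace.
Then next layer: Bob, Carol, Mona.
Then next layer: Karl.
Every vertex is now reached.

Alice, Bob, Carol, Dave, Eve, Frank, Grace, Karl, Liam, Mona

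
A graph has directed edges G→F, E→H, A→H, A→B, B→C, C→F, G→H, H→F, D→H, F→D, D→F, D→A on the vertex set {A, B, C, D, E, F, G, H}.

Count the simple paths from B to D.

1

B→C→F→D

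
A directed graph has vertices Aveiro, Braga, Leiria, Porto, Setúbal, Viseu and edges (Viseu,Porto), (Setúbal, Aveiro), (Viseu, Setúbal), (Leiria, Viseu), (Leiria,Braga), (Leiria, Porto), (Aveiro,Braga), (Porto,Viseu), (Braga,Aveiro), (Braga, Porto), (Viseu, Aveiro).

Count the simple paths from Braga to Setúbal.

Braga→Porto→Viseu→Setúbal

1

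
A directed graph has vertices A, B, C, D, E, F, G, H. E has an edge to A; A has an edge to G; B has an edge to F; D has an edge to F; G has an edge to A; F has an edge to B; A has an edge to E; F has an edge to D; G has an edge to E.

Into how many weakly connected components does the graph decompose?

4

From A: component {A, E, G}.
From B: component {B, D, F}.
From C: component {C}.
From H: component {H}.
That's 4 components.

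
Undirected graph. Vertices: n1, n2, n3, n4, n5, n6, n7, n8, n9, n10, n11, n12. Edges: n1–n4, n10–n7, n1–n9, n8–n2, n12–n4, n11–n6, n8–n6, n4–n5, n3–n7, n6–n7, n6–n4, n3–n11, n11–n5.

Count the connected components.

1

From n1: component {n1, n2, n3, n4, n5, n6, n7, n8, n9, n10, n11, n12}.
That's 1 component.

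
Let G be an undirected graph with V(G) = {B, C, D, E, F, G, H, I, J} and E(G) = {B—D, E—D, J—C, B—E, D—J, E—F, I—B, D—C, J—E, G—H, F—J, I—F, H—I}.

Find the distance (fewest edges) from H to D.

3

Distance 0: H.
Distance 1: G, I.
Distance 2: B, F.
Distance 3: D, E, J — contains D.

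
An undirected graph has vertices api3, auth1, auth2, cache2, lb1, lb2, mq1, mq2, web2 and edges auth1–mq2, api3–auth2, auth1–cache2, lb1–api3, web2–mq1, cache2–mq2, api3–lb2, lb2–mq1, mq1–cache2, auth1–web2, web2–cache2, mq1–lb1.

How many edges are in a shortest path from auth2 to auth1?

Distance 0: auth2.
Distance 1: api3.
Distance 2: lb1, lb2.
Distance 3: mq1.
Distance 4: cache2, web2.
Distance 5: auth1, mq2 — contains auth1.

5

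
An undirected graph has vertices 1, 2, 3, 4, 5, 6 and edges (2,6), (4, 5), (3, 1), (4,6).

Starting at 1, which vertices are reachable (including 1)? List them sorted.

1, 3

Start at 1.
Its neighbours: 3.
Nothing further is reachable.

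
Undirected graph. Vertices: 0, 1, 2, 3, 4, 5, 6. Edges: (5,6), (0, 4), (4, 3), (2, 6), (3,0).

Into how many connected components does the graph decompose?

3

From 0: component {0, 3, 4}.
From 1: component {1}.
From 2: component {2, 5, 6}.
That's 3 components.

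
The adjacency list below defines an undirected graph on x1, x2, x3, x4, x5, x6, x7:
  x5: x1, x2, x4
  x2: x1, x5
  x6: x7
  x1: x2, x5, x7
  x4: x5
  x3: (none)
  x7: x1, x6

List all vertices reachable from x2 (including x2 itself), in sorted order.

x1, x2, x4, x5, x6, x7

Start at x2.
Its neighbours: x1, x5.
Then their neighbours: x4, x7.
Then next layer: x6.
Nothing further is reachable.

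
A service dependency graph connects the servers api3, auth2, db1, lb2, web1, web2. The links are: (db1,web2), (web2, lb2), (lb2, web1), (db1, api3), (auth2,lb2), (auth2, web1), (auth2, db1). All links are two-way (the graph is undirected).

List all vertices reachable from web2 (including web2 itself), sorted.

api3, auth2, db1, lb2, web1, web2

Start at web2.
Its neighbours: db1, lb2.
Then their neighbours: api3, auth2, web1.
Every vertex is now reached.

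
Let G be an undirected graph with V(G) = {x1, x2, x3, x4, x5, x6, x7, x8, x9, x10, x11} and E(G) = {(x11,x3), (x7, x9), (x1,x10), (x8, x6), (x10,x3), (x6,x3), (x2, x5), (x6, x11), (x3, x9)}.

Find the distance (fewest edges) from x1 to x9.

Distance 0: x1.
Distance 1: x10.
Distance 2: x3.
Distance 3: x6, x9, x11 — contains x9.

3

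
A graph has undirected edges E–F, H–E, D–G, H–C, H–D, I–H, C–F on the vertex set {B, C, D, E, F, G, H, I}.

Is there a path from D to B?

No

Explore from D.
Distance 1: reach G, H.
Distance 2: reach C, E, I.
Distance 3: reach F.
The search is exhausted without reaching B; it lies in a different component.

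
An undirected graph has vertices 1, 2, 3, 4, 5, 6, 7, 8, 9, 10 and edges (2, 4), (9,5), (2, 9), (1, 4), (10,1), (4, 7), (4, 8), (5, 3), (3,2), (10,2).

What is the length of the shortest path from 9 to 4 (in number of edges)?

2

Distance 0: 9.
Distance 1: 2, 5.
Distance 2: 3, 4, 10 — contains 4.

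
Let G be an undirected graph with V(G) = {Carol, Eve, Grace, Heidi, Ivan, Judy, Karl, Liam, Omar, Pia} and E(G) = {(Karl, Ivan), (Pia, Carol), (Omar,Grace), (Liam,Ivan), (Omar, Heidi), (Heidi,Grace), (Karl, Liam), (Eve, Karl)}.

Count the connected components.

4

From Carol: component {Carol, Pia}.
From Eve: component {Eve, Ivan, Karl, Liam}.
From Grace: component {Grace, Heidi, Omar}.
From Judy: component {Judy}.
That's 4 components.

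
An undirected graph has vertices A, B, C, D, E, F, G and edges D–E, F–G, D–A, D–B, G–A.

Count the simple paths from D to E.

D–E

1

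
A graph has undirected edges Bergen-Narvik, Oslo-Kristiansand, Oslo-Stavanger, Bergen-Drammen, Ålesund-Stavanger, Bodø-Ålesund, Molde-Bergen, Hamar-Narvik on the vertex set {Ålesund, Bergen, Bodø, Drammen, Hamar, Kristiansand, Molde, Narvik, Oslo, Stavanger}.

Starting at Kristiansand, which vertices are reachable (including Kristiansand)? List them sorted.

Start at Kristiansand.
Its neighbours: Oslo.
Then their neighbours: Stavanger.
Then next layer: Ålesund.
Then next layer: Bodø.
Nothing further is reachable.

Ålesund, Bodø, Kristiansand, Oslo, Stavanger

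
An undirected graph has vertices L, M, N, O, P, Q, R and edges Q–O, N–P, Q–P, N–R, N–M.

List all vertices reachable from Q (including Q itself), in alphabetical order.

Start at Q.
Its neighbours: O, P.
Then their neighbours: N.
Then next layer: M, R.
Nothing further is reachable.

M, N, O, P, Q, R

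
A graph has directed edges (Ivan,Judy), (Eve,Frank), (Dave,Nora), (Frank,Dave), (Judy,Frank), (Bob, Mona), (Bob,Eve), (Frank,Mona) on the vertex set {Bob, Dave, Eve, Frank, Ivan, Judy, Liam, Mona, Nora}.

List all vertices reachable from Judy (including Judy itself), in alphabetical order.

Dave, Frank, Judy, Mona, Nora

Start at Judy.
Its neighbours: Frank.
Then their neighbours: Dave, Mona.
Then next layer: Nora.
Nothing further is reachable.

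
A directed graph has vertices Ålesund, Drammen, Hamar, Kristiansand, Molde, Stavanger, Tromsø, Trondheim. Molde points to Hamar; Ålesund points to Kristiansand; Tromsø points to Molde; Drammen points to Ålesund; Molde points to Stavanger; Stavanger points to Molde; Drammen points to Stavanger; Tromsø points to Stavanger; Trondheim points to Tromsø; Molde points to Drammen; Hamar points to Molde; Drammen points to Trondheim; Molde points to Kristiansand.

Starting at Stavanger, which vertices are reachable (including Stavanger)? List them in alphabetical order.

Start at Stavanger.
Its neighbours: Molde.
Then their neighbours: Drammen, Hamar, Kristiansand.
Then next layer: Ålesund, Trondheim.
Then next layer: Tromsø.
Every vertex is now reached.

Ålesund, Drammen, Hamar, Kristiansand, Molde, Stavanger, Tromsø, Trondheim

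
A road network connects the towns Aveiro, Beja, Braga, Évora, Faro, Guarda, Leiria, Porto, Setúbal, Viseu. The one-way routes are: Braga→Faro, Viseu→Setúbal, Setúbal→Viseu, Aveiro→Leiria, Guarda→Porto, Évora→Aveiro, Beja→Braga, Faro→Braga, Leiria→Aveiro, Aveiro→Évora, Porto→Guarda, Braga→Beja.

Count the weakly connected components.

4

From Aveiro: component {Aveiro, Évora, Leiria}.
From Beja: component {Beja, Braga, Faro}.
From Guarda: component {Guarda, Porto}.
From Setúbal: component {Setúbal, Viseu}.
That's 4 components.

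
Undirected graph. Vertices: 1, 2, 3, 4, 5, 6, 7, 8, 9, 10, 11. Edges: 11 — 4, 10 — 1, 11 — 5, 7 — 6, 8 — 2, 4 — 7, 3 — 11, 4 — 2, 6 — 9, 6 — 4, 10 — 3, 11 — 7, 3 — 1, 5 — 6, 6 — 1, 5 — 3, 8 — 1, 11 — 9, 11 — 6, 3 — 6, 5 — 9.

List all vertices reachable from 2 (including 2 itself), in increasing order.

Start at 2.
Its neighbours: 4, 8.
Then their neighbours: 1, 6, 7, 11.
Then next layer: 3, 5, 9, 10.
Every vertex is now reached.

1, 2, 3, 4, 5, 6, 7, 8, 9, 10, 11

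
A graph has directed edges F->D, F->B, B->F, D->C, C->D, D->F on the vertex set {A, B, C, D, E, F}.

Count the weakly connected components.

3

From A: component {A}.
From B: component {B, C, D, F}.
From E: component {E}.
That's 3 components.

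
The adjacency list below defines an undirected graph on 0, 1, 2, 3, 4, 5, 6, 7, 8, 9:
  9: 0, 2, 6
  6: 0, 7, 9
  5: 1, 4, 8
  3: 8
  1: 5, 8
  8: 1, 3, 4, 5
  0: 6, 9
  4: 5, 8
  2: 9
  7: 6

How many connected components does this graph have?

From 0: component {0, 2, 6, 7, 9}.
From 1: component {1, 3, 4, 5, 8}.
That's 2 components.

2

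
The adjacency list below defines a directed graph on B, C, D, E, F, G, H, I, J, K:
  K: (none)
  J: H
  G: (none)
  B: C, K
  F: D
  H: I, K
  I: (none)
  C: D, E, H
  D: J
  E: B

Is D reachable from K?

K has no outgoing edges, so nothing is reachable from it.

No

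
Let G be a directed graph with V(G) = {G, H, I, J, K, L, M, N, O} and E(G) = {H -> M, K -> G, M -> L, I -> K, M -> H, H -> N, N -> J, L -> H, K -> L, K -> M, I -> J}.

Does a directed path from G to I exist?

G has no outgoing edges, so nothing is reachable from it.

No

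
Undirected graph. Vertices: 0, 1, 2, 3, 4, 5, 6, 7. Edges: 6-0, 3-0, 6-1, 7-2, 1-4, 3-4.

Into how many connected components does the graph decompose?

3

From 0: component {0, 1, 3, 4, 6}.
From 2: component {2, 7}.
From 5: component {5}.
That's 3 components.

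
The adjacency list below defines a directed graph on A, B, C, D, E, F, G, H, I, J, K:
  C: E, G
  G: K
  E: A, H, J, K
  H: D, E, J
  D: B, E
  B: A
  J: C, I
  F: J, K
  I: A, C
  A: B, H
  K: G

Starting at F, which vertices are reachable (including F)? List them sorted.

A, B, C, D, E, F, G, H, I, J, K

Start at F.
Its neighbours: J, K.
Then their neighbours: C, G, I.
Then next layer: A, E.
Then next layer: B, H.
Then next layer: D.
Every vertex is now reached.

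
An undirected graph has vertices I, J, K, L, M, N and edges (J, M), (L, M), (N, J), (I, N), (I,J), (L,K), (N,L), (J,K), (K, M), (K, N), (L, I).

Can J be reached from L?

Explore from L.
Distance 1: reach I, K, M, N.
Distance 2: reach J.
Found J.

Yes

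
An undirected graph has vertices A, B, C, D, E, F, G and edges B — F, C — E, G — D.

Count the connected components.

From A: component {A}.
From B: component {B, F}.
From C: component {C, E}.
From D: component {D, G}.
That's 4 components.

4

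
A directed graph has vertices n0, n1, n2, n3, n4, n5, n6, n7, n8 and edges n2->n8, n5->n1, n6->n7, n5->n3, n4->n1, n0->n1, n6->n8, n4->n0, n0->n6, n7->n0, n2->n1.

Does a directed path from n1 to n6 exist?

n1 has no outgoing edges, so nothing is reachable from it.

No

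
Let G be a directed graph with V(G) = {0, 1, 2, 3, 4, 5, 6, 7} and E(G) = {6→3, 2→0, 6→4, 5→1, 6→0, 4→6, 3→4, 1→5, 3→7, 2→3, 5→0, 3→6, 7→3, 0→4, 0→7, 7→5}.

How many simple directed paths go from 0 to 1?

0→4→6→3→7→5→1
0→7→5→1

2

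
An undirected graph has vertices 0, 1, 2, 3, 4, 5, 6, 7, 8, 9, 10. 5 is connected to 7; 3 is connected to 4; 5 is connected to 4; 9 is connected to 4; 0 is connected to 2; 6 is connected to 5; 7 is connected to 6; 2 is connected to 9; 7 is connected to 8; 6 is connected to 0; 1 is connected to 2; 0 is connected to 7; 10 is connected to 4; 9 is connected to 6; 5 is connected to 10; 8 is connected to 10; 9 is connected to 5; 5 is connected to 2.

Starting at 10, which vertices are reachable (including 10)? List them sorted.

Start at 10.
Its neighbours: 4, 5, 8.
Then their neighbours: 2, 3, 6, 7, 9.
Then next layer: 0, 1.
Every vertex is now reached.

0, 1, 2, 3, 4, 5, 6, 7, 8, 9, 10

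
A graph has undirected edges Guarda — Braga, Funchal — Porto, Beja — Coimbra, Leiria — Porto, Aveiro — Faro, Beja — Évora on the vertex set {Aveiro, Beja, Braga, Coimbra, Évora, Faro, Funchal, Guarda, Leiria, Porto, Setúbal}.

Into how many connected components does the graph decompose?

5

From Aveiro: component {Aveiro, Faro}.
From Beja: component {Beja, Coimbra, Évora}.
From Braga: component {Braga, Guarda}.
From Funchal: component {Funchal, Leiria, Porto}.
From Setúbal: component {Setúbal}.
That's 5 components.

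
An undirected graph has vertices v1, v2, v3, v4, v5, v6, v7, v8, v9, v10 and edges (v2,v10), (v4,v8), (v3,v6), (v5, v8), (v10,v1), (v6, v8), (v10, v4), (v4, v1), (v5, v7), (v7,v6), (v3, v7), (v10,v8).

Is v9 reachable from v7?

Explore from v7.
Distance 1: reach v3, v5, v6.
Distance 2: reach v8.
Distance 3: reach v4, v10.
Distance 4: reach v1, v2.
The search is exhausted without reaching v9; it lies in a different component.

No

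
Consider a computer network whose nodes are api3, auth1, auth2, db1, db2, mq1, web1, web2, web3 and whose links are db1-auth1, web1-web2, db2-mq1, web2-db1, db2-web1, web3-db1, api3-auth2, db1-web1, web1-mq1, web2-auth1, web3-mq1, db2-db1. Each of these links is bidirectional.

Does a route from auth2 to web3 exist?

Explore from auth2.
Distance 1: reach api3.
The search is exhausted without reaching web3; it lies in a different component.

No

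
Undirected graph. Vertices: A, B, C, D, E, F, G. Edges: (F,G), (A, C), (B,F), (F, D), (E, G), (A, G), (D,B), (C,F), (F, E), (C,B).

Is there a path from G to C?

Yes

Explore from G.
Distance 1: reach A, E, F.
Distance 2: reach B, C, D.
Found C.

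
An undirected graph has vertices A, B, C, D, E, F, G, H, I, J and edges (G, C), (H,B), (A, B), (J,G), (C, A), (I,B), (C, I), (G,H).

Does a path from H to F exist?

No

Explore from H.
Distance 1: reach B, G.
Distance 2: reach A, C, I, J.
The search is exhausted without reaching F; it lies in a different component.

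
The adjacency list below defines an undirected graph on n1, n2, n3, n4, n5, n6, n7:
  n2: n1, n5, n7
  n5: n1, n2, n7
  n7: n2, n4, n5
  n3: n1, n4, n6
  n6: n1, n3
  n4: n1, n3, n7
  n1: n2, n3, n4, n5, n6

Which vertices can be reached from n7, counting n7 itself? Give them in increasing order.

n1, n2, n3, n4, n5, n6, n7

Start at n7.
Its neighbours: n2, n4, n5.
Then their neighbours: n1, n3.
Then next layer: n6.
Every vertex is now reached.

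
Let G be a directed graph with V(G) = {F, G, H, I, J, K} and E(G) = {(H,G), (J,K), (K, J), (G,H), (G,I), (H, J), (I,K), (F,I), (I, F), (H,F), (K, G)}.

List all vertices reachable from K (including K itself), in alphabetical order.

Start at K.
Its neighbours: G, J.
Then their neighbours: H, I.
Then next layer: F.
Every vertex is now reached.

F, G, H, I, J, K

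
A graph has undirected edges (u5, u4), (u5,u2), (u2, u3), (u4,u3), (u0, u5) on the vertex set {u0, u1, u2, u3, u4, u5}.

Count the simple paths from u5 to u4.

2

u5–u2–u3–u4
u5–u4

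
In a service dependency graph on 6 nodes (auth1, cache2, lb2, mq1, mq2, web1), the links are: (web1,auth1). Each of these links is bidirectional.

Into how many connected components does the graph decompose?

From auth1: component {auth1, web1}.
From cache2: component {cache2}.
From lb2: component {lb2}.
From mq1: component {mq1}.
From mq2: component {mq2}.
That's 5 components.

5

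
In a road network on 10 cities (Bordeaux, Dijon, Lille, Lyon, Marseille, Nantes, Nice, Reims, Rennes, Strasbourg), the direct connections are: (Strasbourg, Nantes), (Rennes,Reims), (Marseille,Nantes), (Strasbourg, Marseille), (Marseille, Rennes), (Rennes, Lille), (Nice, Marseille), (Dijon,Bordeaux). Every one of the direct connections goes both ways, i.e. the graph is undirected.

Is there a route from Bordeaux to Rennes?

Explore from Bordeaux.
Distance 1: reach Dijon.
The search is exhausted without reaching Rennes; it lies in a different component.

No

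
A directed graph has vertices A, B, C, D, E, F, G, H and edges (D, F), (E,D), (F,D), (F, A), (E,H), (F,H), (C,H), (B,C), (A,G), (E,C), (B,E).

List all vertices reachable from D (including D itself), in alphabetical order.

A, D, F, G, H

Start at D.
Its neighbours: F.
Then their neighbours: A, H.
Then next layer: G.
Nothing further is reachable.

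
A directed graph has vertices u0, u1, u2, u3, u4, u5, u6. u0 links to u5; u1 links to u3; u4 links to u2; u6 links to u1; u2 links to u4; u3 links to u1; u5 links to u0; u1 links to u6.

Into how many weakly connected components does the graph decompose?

3

From u0: component {u0, u5}.
From u1: component {u1, u3, u6}.
From u2: component {u2, u4}.
That's 3 components.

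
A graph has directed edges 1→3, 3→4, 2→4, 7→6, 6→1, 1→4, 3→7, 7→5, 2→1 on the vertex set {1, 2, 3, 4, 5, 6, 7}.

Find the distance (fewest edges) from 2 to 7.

3

Distance 0: 2.
Distance 1: 1, 4.
Distance 2: 3.
Distance 3: 7 — contains 7.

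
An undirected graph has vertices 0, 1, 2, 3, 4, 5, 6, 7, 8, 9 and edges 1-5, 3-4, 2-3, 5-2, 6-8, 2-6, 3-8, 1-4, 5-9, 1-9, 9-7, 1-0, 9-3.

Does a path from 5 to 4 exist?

Yes

Explore from 5.
Distance 1: reach 1, 2, 9.
Distance 2: reach 0, 3, 4, 6, 7.
Found 4.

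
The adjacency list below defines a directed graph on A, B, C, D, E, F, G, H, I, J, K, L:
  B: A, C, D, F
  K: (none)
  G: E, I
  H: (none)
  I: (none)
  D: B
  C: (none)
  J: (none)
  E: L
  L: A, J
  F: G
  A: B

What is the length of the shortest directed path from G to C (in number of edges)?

5

Distance 0: G.
Distance 1: E, I.
Distance 2: L.
Distance 3: A, J.
Distance 4: B.
Distance 5: C, D, F — contains C.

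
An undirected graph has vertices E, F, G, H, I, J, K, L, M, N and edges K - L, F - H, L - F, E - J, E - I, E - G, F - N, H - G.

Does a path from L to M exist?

No

Explore from L.
Distance 1: reach F, K.
Distance 2: reach H, N.
Distance 3: reach G.
Distance 4: reach E.
Distance 5: reach I, J.
The search is exhausted without reaching M; it lies in a different component.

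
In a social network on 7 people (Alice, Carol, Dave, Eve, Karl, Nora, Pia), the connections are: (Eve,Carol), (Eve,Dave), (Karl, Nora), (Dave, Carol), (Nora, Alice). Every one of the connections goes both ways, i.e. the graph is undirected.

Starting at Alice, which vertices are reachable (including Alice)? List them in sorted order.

Start at Alice.
Its neighbours: Nora.
Then their neighbours: Karl.
Nothing further is reachable.

Alice, Karl, Nora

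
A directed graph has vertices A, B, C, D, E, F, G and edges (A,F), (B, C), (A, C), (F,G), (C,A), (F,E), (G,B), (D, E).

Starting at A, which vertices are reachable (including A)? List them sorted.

A, B, C, E, F, G

Start at A.
Its neighbours: C, F.
Then their neighbours: E, G.
Then next layer: B.
Nothing further is reachable.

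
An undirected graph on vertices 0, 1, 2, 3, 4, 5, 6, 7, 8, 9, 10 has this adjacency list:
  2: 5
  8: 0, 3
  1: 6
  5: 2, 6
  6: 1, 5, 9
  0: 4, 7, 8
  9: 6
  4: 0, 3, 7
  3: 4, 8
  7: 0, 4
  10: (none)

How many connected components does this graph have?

3

From 0: component {0, 3, 4, 7, 8}.
From 1: component {1, 2, 5, 6, 9}.
From 10: component {10}.
That's 3 components.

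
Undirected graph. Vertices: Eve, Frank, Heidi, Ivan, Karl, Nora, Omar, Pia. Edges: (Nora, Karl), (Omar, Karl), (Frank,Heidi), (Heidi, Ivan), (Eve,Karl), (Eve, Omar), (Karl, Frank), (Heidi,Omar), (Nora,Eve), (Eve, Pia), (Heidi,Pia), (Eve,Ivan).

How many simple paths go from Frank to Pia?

15

Frank–Heidi–Ivan–Eve–Pia
Frank–Heidi–Omar–Eve–Pia
Frank–Heidi–Omar–Karl–Eve–Pia
Frank–Heidi–Omar–Karl–Nora–Eve–Pia
Frank–Heidi–Pia
Frank–Karl–Eve–Ivan–Heidi–Pia
Frank–Karl–Eve–Omar–Heidi–Pia
Frank–Karl–Eve–Pia
Frank–Karl–Nora–Eve–Ivan–Heidi–Pia
Frank–Karl–Nora–Eve–Omar–Heidi–Pia
Frank–Karl–Nora–Eve–Pia
Frank–Karl–Omar–Eve–Ivan–Heidi–Pia
Frank–Karl–Omar–Eve–Pia
Frank–Karl–Omar–Heidi–Ivan–Eve–Pia
Frank–Karl–Omar–Heidi–Pia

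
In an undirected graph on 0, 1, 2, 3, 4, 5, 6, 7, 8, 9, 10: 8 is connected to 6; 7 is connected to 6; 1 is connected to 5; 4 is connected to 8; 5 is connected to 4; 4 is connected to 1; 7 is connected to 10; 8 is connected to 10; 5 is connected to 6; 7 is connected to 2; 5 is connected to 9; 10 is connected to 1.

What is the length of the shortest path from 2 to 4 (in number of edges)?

4

Distance 0: 2.
Distance 1: 7.
Distance 2: 6, 10.
Distance 3: 1, 5, 8.
Distance 4: 4, 9 — contains 4.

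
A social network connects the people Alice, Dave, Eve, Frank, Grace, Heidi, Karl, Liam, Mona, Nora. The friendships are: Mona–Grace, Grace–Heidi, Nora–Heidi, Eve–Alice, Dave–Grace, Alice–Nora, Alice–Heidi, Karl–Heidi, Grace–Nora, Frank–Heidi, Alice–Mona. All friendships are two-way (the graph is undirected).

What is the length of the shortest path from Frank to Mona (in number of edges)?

3

Distance 0: Frank.
Distance 1: Heidi.
Distance 2: Alice, Grace, Karl, Nora.
Distance 3: Dave, Eve, Mona — contains Mona.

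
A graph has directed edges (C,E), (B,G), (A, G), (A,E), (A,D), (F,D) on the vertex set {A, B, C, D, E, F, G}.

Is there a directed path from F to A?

Explore from F.
Distance 1: reach D.
The search from F is exhausted; no directed path reaches A.

No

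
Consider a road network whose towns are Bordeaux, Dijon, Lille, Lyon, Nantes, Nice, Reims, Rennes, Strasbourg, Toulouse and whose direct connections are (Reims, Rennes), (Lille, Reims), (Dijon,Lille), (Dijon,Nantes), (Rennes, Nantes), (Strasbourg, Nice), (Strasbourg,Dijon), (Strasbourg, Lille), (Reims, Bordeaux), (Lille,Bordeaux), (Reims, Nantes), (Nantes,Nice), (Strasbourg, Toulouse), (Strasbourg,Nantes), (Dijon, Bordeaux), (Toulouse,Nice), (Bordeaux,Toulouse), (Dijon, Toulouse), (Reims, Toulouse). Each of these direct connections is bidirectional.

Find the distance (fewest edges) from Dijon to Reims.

2

Distance 0: Dijon.
Distance 1: Bordeaux, Lille, Nantes, Strasbourg, Toulouse.
Distance 2: Nice, Reims, Rennes — contains Reims.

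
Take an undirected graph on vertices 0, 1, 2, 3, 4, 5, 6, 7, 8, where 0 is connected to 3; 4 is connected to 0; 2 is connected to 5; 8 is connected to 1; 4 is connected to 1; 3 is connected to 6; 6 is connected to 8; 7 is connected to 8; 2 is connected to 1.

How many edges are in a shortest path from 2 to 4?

Distance 0: 2.
Distance 1: 1, 5.
Distance 2: 4, 8 — contains 4.

2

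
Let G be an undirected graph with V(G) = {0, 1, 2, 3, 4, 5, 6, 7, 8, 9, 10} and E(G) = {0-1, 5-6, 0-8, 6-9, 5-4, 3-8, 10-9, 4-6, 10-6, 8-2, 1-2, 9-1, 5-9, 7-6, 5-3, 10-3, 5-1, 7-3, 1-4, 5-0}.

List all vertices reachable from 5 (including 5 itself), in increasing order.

Start at 5.
Its neighbours: 0, 1, 3, 4, 6, 9.
Then their neighbours: 2, 7, 8, 10.
Every vertex is now reached.

0, 1, 2, 3, 4, 5, 6, 7, 8, 9, 10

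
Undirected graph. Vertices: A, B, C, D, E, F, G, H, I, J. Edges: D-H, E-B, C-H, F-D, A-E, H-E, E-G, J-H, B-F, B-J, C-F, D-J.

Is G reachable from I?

No

I has no edges, so nothing is reachable from it.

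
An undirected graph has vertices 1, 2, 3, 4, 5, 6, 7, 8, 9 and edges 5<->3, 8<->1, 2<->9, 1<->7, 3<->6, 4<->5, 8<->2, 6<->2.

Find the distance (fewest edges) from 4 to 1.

6

Distance 0: 4.
Distance 1: 5.
Distance 2: 3.
Distance 3: 6.
Distance 4: 2.
Distance 5: 8, 9.
Distance 6: 1 — contains 1.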